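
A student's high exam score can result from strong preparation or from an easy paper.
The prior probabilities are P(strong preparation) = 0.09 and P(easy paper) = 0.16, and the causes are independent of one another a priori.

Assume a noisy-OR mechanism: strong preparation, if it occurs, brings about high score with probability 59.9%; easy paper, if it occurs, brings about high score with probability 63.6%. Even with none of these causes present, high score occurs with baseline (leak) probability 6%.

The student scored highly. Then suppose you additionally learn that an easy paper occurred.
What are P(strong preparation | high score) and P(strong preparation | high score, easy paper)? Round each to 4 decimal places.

Under noisy-OR, P(high score | causes) = 1 − (1−0.06)·∏(1−qᵢ) over the active causes.
Enumerate the 4 (strong preparation, easy paper) configurations and weight by the priors:
  P(high score) = 0.06·0.91·0.84 + 0.65784·0.91·0.16 + 0.62306·0.09·0.84 + 0.862794·0.09·0.16
        = 0.045864 + 0.095782 + 0.047103 + 0.012424 = 0.201173
The terms with strong preparation present sum to 0.059527, so
  P(strong preparation | high score) = 0.059527 / 0.201173 ≈ 0.2959

Now also conditioning on easy paper=true:
P(high score | easy paper) = 0.65784·0.91 + 0.862794·0.09 = 0.598634 + 0.077651 = 0.676285
Of this, 0.077651 comes from 0.862794·0.09 (the strong preparation=true cases).
P(strong preparation | high score, easy paper) = 0.077651 / 0.676285 ≈ 0.1148

P(strong preparation | high score) ≈ 0.2959; P(strong preparation | high score, easy paper) ≈ 0.1148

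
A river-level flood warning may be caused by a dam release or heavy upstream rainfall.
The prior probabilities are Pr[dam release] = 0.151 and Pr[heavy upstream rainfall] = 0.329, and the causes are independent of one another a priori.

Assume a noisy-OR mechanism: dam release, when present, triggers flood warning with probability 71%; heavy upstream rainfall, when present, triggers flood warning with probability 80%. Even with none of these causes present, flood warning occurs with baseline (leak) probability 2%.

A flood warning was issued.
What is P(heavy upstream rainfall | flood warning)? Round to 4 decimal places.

P(heavy upstream rainfall | flood warning) ≈ 0.7638

Under noisy-OR, P(flood warning | causes) = 1 − (1−0.02)·∏(1−qᵢ) over the active causes.
For the numerator, keep only heavy upstream rainfall=true terms: 0.224574 + 0.046855 = 0.271429
Denominator P(flood warning): 0.02*0.849*0.671 + 0.804*0.849*0.329 + 0.7158*0.151*0.671 + 0.94316*0.151*0.329 = 0.355349
Posterior = 0.271429 / 0.355349 ≈ 0.7638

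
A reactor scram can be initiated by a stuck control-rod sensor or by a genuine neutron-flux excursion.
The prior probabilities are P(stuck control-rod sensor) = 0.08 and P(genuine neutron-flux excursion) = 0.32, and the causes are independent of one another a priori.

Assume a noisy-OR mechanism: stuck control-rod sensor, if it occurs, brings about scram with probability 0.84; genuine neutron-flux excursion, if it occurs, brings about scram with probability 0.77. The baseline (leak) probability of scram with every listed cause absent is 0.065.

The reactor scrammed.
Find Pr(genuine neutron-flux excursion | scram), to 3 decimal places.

Pr(genuine neutron-flux excursion | scram) ≈ 0.746

Under noisy-OR, P(scram | causes) = 1 − (1−0.065)·∏(1−qᵢ) over the active causes.
Enumerate the 4 (stuck control-rod sensor, genuine neutron-flux excursion) configurations and weight by the priors:
  P(scram) = 0.065*0.92*0.68 + 0.78495*0.92*0.32 + 0.8504*0.08*0.68 + 0.965592*0.08*0.32
        = 0.040664 + 0.231089 + 0.046262 + 0.024719 = 0.342734
Keeping only the genuine neutron-flux excursion-present terms gives 0.255808, so
  P(genuine neutron-flux excursion | scram) = 0.255808 / 0.342734 ≈ 0.746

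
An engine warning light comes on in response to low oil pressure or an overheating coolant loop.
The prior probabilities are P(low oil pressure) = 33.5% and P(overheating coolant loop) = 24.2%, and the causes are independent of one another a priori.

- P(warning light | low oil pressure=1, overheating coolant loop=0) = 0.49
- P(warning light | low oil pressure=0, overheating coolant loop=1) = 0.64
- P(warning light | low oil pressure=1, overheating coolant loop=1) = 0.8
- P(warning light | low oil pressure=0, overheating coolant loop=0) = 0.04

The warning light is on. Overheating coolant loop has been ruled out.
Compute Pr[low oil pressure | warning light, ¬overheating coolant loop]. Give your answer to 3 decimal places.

P(warning light | ¬overheating coolant loop) = 0.04·0.665 + 0.49·0.335 = 0.026600 + 0.164150 = 0.190750
Of this, 0.164150 comes from 0.49·0.335 (the low oil pressure=true cases).
Hence the posterior is 0.164150/0.190750 ≈ 0.861.

Pr[low oil pressure | warning light, ¬overheating coolant loop] ≈ 0.861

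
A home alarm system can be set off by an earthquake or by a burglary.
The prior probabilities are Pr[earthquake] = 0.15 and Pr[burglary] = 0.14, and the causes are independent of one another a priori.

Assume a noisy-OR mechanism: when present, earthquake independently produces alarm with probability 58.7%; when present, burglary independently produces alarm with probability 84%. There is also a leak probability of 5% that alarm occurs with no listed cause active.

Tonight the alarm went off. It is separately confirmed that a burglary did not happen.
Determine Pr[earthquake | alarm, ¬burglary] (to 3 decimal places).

Under noisy-OR, P(alarm | causes) = 1 − (1−0.05)·∏(1−qᵢ) over the active causes.
P(alarm | ¬burglary) = 0.05×0.85 + 0.60765×0.15 = 0.042500 + 0.091148 = 0.133648
The earthquake-present share is 0.60765×0.15 = 0.091148.
So P(earthquake | alarm, ¬burglary) = 0.091148/0.133648 ≈ 0.682.

Pr[earthquake | alarm, ¬burglary] ≈ 0.682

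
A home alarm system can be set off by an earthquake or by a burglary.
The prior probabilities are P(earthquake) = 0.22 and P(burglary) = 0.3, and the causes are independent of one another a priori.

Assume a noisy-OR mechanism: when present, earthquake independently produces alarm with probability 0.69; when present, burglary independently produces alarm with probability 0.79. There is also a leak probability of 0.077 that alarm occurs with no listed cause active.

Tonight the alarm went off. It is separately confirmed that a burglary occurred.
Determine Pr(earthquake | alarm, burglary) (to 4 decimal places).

Pr(earthquake | alarm, burglary) ≈ 0.2475

Under noisy-OR, P(alarm | causes) = 1 − (1−0.077)·∏(1−qᵢ) over the active causes.
Sum P(alarm|·) weighted by the priors over both values of earthquake:
  P(alarm | burglary) = 0.80617·0.78 + 0.939913·0.22
        = 0.628813 + 0.206781 = 0.835594
Keeping only the earthquake-present terms gives 0.206781, so
  P(earthquake | alarm, burglary) = 0.206781 / 0.835594 ≈ 0.2475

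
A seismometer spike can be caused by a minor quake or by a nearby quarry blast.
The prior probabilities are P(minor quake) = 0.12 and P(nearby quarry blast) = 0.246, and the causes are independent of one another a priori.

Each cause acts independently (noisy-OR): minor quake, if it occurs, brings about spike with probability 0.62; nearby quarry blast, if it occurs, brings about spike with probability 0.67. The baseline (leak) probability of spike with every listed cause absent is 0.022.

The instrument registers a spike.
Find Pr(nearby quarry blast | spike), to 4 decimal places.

Pr(nearby quarry blast | spike) ≈ 0.7071

Under noisy-OR, P(spike | causes) = 1 − (1−0.022)·∏(1−qᵢ) over the active causes.
Weight on nearby quarry blast=true, given the evidence: 0.146613 + 0.025900 = 0.172513
Denominator P(spike): 0.022×0.88×0.754 + 0.67726×0.88×0.246 + 0.62836×0.12×0.754 + 0.877359×0.12×0.246 = 0.243964
P(nearby quarry blast | spike) = 0.172513/0.243964 ≈ 0.7071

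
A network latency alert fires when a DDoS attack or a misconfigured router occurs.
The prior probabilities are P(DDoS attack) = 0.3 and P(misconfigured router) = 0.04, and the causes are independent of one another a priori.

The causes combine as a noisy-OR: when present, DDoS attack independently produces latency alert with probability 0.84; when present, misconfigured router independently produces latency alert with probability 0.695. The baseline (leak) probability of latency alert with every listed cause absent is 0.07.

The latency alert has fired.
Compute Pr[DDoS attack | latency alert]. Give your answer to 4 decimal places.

Pr[DDoS attack | latency alert] ≈ 0.7927

Under noisy-OR, P(latency alert | causes) = 1 − (1−0.07)·∏(1−qᵢ) over the active causes.
For the numerator, keep only DDoS attack=true terms: 0.245146 + 0.011455 = 0.256601
Normalizer over all consistent configurations: 0.07×0.7×0.96 + 0.71635×0.7×0.04 + 0.8512×0.3×0.96 + 0.954616×0.3×0.04 = 0.323699
Posterior = 0.256601 / 0.323699 ≈ 0.7927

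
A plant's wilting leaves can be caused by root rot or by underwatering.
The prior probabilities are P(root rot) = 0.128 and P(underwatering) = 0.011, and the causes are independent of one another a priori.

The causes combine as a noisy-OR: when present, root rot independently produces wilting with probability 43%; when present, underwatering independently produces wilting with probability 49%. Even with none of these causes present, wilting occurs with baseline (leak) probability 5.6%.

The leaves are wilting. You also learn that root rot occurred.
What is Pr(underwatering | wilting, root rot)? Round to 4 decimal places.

Pr(underwatering | wilting, root rot) ≈ 0.0172

Under noisy-OR, P(wilting | causes) = 1 − (1−0.056)·∏(1−qᵢ) over the active causes.
P(wilting | root rot) = 0.46192×0.989 + 0.725579×0.011 = 0.456839 + 0.007981 = 0.464820
The underwatering-present share is 0.725579×0.011 = 0.007981.
Hence the posterior is 0.007981/0.464820 ≈ 0.0172.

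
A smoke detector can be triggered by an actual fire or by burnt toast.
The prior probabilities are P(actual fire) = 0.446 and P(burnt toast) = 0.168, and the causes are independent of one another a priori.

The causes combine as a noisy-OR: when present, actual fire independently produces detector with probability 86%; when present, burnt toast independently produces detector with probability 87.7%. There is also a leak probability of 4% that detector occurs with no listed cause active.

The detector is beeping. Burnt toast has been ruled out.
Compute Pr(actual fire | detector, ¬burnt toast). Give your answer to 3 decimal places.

Under noisy-OR, P(detector | causes) = 1 − (1−0.04)·∏(1−qᵢ) over the active causes.
Numerator (weight on configurations with actual fire): 0.8656×0.446 = 0.386058
The normalizing constant is 0.04×0.554 + 0.8656×0.446 = 0.408218
P(actual fire | detector, ¬burnt toast) = 0.386058/0.408218 ≈ 0.946

Pr(actual fire | detector, ¬burnt toast) ≈ 0.946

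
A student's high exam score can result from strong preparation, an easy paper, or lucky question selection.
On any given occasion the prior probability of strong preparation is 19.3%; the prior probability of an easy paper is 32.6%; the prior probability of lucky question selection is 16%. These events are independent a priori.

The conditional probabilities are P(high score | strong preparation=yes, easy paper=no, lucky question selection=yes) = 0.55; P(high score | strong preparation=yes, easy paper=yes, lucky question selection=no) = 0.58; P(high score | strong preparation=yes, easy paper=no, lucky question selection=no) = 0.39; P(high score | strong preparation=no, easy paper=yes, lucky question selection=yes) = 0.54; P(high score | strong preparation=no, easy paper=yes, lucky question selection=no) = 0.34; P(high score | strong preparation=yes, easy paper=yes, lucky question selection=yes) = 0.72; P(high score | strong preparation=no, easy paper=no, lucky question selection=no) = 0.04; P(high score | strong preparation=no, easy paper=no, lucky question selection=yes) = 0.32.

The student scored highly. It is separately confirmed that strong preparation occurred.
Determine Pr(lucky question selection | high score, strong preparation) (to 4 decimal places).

P(high score | strong preparation) = 0.39×0.674×0.84 + 0.55×0.674×0.16 + 0.58×0.326×0.84 + 0.72×0.326×0.16 = 0.220802 + 0.059312 + 0.158827 + 0.037555 = 0.476496
Of this, 0.096867 comes from 0.059312 + 0.037555 (the lucky question selection=true cases).
Hence the posterior is 0.096867/0.476496 ≈ 0.2033.

Pr(lucky question selection | high score, strong preparation) ≈ 0.2033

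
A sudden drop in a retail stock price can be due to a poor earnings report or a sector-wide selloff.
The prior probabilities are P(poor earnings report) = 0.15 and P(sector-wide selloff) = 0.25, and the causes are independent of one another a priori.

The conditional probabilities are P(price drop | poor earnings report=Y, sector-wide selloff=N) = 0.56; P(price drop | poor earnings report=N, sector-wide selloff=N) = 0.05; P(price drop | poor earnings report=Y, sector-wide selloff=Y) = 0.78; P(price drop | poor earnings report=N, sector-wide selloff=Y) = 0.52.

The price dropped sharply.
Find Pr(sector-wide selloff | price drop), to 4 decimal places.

Pr(sector-wide selloff | price drop) ≈ 0.5956

P(price drop) = 0.05*0.85*0.75 + 0.52*0.85*0.25 + 0.56*0.15*0.75 + 0.78*0.15*0.25 = 0.031875 + 0.110500 + 0.063000 + 0.029250 = 0.234625
Restricting to configurations with sector-wide selloff present: 0.110500 + 0.029250 = 0.139750.
P(sector-wide selloff | price drop) = 0.139750 / 0.234625 ≈ 0.5956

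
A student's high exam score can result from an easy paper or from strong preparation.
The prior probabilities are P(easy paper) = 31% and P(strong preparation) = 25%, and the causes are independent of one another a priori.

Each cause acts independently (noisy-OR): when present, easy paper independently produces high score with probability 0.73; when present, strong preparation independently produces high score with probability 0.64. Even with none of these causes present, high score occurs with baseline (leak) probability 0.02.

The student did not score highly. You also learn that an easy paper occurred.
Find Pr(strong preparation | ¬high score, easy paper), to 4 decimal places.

Under noisy-OR, P(high score | causes) = 1 − (1−0.02)·∏(1−qᵢ) over the active causes.
P(¬high score | easy paper) = 0.2646*0.75 + 0.095256*0.25 = 0.198450 + 0.023814 = 0.222264
Of this, 0.023814 comes from 0.095256*0.25 (the strong preparation=true cases).
So P(strong preparation | ¬high score, easy paper) = 0.023814/0.222264 ≈ 0.1071.

Pr(strong preparation | ¬high score, easy paper) ≈ 0.1071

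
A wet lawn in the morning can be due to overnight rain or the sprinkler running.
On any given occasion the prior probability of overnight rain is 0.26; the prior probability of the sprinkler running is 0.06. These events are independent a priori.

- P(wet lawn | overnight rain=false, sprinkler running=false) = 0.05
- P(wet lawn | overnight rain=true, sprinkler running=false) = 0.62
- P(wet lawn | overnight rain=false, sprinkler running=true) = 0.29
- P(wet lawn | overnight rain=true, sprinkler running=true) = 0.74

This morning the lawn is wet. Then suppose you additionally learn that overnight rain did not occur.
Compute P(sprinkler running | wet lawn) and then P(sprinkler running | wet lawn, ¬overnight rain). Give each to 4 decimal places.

Weight on sprinkler running=true, given the evidence: 0.012876 + 0.011544 = 0.024420
Denominator P(wet lawn): 0.05*0.74*0.94 + 0.29*0.74*0.06 + 0.62*0.26*0.94 + 0.74*0.26*0.06 = 0.210728
Posterior = 0.024420 / 0.210728 ≈ 0.1159

With the extra evidence:
Numerator (weight on configurations with sprinkler running): 0.29*0.06 = 0.017400
Denominator P(wet lawn | ¬overnight rain): 0.05*0.94 + 0.29*0.06 = 0.064400
P(sprinkler running | wet lawn, ¬overnight rain) = 0.017400/0.064400 ≈ 0.2702

P(sprinkler running | wet lawn) ≈ 0.1159; P(sprinkler running | wet lawn, ¬overnight rain) ≈ 0.2702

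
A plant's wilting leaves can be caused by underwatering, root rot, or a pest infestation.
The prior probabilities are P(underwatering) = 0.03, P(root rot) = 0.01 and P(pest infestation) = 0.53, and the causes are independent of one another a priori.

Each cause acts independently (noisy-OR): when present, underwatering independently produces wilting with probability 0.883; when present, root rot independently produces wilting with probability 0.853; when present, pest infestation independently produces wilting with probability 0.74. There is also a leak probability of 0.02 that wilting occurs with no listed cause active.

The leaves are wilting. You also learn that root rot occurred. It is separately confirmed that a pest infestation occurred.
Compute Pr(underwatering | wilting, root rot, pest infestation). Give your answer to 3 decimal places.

Under noisy-OR, P(wilting | causes) = 1 − (1−0.02)·∏(1−qᵢ) over the active causes.
P(wilting | root rot, pest infestation) = 0.962544×0.97 + 0.995618×0.03 = 0.933668 + 0.029869 = 0.963537
Restricting to configurations with underwatering present: 0.995618×0.03 = 0.029869.
P(underwatering | wilting, root rot, pest infestation) = 0.029869 / 0.963537 ≈ 0.031

Pr(underwatering | wilting, root rot, pest infestation) ≈ 0.031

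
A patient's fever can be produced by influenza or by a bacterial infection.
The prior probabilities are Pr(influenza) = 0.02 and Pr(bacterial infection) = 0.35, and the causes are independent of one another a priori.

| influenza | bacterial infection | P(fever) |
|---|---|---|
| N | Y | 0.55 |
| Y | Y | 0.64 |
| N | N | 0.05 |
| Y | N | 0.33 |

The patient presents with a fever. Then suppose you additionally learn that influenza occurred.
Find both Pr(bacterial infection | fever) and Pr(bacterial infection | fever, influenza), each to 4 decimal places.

Pr(bacterial infection | fever) ≈ 0.8424; Pr(bacterial infection | fever, influenza) ≈ 0.5108

Sum P(fever|·) weighted by the priors over the 4 (influenza, bacterial infection) configurations:
  P(fever) = 0.05*0.98*0.65 + 0.55*0.98*0.35 + 0.33*0.02*0.65 + 0.64*0.02*0.35
        = 0.031850 + 0.188650 + 0.004290 + 0.004480 = 0.229270
Configurations with bacterial infection contribute 0.193130, so
  P(bacterial infection | fever) = 0.193130 / 0.229270 ≈ 0.8424

Now also conditioning on influenza=true:
P(fever | influenza) = 0.33·0.65 + 0.64·0.35 = 0.214500 + 0.224000 = 0.438500
Restricting to configurations with bacterial infection present: 0.64·0.35 = 0.224000.
So P(bacterial infection | fever, influenza) = 0.224000/0.438500 ≈ 0.5108.
Conditioning on influenza lowers the posterior on bacterial infection: the classic explaining-away effect in a common-effect structure.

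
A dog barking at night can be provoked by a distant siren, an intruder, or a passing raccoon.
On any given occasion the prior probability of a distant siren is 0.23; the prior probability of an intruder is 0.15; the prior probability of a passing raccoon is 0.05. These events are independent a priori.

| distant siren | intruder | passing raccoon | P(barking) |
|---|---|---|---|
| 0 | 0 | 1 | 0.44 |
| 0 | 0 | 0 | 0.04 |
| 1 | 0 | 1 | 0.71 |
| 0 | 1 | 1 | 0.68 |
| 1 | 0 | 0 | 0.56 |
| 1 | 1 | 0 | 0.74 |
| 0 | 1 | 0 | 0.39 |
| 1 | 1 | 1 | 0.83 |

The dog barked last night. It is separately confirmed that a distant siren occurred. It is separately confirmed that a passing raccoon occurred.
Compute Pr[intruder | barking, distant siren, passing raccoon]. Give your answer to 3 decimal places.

Pr[intruder | barking, distant siren, passing raccoon] ≈ 0.171

P(barking | distant siren, passing raccoon) = 0.71×0.85 + 0.83×0.15 = 0.603500 + 0.124500 = 0.728000
Restricting to configurations with intruder present: 0.83×0.15 = 0.124500.
Hence the posterior is 0.124500/0.728000 ≈ 0.171.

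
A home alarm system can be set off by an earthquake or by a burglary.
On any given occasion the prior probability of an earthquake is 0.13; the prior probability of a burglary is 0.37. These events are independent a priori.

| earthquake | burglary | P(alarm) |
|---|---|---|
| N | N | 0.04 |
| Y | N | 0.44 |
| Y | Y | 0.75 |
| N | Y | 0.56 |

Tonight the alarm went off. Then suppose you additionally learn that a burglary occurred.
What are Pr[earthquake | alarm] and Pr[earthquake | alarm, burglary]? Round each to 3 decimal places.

Sum P(alarm|·) weighted by the priors over the 4 (earthquake, burglary) configurations:
  P(alarm) = 0.04*0.87*0.63 + 0.56*0.87*0.37 + 0.44*0.13*0.63 + 0.75*0.13*0.37
        = 0.021924 + 0.180264 + 0.036036 + 0.036075 = 0.274299
The terms with earthquake present sum to 0.072111, so
  P(earthquake | alarm) = 0.072111 / 0.274299 ≈ 0.263

With the extra evidence:
P(alarm | burglary) = 0.56·0.87 + 0.75·0.13 = 0.487200 + 0.097500 = 0.584700
The earthquake-present share is 0.75·0.13 = 0.097500.
P(earthquake | alarm, burglary) = 0.097500 / 0.584700 ≈ 0.167

Pr[earthquake | alarm] ≈ 0.263; Pr[earthquake | alarm, burglary] ≈ 0.167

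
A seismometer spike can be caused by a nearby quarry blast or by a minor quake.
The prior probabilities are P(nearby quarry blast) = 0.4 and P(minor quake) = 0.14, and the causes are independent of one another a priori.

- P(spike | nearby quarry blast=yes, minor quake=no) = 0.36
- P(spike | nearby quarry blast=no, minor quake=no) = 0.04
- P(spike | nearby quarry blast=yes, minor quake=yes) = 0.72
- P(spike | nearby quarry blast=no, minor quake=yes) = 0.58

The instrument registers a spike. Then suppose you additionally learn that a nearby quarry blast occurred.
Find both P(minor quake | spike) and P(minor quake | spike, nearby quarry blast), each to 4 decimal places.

Numerator (weight on configurations with minor quake): 0.048720 + 0.040320 = 0.089040
The normalizing constant is 0.04·0.6·0.86 + 0.58·0.6·0.14 + 0.36·0.4·0.86 + 0.72·0.4·0.14 = 0.233520
Posterior = 0.089040 / 0.233520 ≈ 0.3813

Now also conditioning on nearby quarry blast=true:
Sum P(spike|·) weighted by the priors over both values of minor quake:
  P(spike | nearby quarry blast) = 0.36*0.86 + 0.72*0.14
        = 0.309600 + 0.100800 = 0.410400
Keeping only the minor quake-present terms gives 0.100800, so
  P(minor quake | spike, nearby quarry blast) = 0.100800 / 0.410400 ≈ 0.2456
Conditioning on nearby quarry blast lowers the posterior on minor quake: the classic explaining-away effect in a common-effect structure.

P(minor quake | spike) ≈ 0.3813; P(minor quake | spike, nearby quarry blast) ≈ 0.2456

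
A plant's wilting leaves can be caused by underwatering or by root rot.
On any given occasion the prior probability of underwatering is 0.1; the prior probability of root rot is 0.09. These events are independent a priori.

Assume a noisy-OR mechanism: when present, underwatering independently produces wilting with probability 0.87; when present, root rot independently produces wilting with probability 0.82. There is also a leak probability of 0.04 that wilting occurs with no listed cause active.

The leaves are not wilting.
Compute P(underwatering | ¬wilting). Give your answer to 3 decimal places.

P(underwatering | ¬wilting) ≈ 0.014

Under noisy-OR, P(wilting | causes) = 1 − (1−0.04)·∏(1−qᵢ) over the active causes.
Numerator (weight on configurations with underwatering): 0.011357 + 0.000202 = 0.011559
Normalizer over all consistent configurations: 0.96*0.9*0.91 + 0.1728*0.9*0.09 + 0.1248*0.1*0.91 + 0.022464*0.1*0.09 = 0.811796
Posterior = 0.011559 / 0.811796 ≈ 0.014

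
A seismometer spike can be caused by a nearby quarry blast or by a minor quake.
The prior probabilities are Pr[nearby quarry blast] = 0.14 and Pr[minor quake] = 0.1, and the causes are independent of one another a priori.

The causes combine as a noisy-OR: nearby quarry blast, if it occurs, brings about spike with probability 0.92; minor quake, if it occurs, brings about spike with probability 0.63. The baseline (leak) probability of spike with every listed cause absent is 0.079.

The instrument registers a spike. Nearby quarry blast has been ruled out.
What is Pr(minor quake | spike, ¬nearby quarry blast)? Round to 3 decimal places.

Under noisy-OR, P(spike | causes) = 1 − (1−0.079)·∏(1−qᵢ) over the active causes.
By total probability over both values of minor quake:
  P(spike | ¬nearby quarry blast) = 0.079×0.9 + 0.65923×0.1
        = 0.071100 + 0.065923 = 0.137023
The terms with minor quake present sum to 0.065923, so
  P(minor quake | spike, ¬nearby quarry blast) = 0.065923 / 0.137023 ≈ 0.481

Pr(minor quake | spike, ¬nearby quarry blast) ≈ 0.481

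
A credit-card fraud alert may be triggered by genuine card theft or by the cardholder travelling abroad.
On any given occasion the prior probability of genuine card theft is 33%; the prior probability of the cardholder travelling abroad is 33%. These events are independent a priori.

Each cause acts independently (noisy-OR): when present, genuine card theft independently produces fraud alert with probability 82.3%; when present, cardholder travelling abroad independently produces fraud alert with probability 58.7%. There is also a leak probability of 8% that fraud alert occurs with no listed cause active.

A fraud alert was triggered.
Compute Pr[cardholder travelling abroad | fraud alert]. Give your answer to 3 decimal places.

Pr[cardholder travelling abroad | fraud alert] ≈ 0.519

Under noisy-OR, P(fraud alert | causes) = 1 − (1−0.08)·∏(1−qᵢ) over the active causes.
Weight on cardholder travelling abroad=true, given the evidence: 0.137091 + 0.101576 = 0.238667
Normalizer over all consistent configurations: 0.08*0.67*0.67 + 0.62004*0.67*0.33 + 0.83716*0.33*0.67 + 0.932747*0.33*0.33 = 0.459675
Posterior = 0.238667 / 0.459675 ≈ 0.519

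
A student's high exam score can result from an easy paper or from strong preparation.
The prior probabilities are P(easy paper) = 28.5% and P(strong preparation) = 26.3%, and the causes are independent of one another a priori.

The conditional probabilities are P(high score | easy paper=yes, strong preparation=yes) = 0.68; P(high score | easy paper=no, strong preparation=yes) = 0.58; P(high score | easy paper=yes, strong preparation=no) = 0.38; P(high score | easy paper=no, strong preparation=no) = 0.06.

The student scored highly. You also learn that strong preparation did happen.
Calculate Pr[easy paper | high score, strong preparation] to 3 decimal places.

P(high score | strong preparation) = 0.58·0.715 + 0.68·0.285 = 0.414700 + 0.193800 = 0.608500
Of this, 0.193800 comes from 0.68·0.285 (the easy paper=true cases).
P(easy paper | high score, strong preparation) = 0.193800 / 0.608500 ≈ 0.318

Pr[easy paper | high score, strong preparation] ≈ 0.318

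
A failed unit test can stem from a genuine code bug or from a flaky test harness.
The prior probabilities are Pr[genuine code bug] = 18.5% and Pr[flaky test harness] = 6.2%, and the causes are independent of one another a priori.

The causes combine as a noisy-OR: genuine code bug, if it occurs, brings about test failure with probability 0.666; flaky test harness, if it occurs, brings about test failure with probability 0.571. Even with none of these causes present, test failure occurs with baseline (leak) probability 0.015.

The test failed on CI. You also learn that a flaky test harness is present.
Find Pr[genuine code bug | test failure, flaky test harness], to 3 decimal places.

Pr[genuine code bug | test failure, flaky test harness] ≈ 0.252

Under noisy-OR, P(test failure | causes) = 1 − (1−0.015)·∏(1−qᵢ) over the active causes.
P(test failure | flaky test harness) = 0.577435*0.815 + 0.858863*0.185 = 0.470610 + 0.158890 = 0.629500
The genuine code bug-present share is 0.858863*0.185 = 0.158890.
Hence the posterior is 0.158890/0.629500 ≈ 0.252.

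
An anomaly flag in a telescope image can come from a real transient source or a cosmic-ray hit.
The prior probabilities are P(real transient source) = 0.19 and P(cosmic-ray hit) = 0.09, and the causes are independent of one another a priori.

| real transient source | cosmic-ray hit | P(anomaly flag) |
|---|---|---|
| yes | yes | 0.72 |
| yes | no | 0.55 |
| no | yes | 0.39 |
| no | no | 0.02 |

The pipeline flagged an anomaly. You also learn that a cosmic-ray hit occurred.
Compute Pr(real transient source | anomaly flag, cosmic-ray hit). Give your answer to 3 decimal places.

P(anomaly flag | cosmic-ray hit) = 0.39·0.81 + 0.72·0.19 = 0.315900 + 0.136800 = 0.452700
Restricting to configurations with real transient source present: 0.72·0.19 = 0.136800.
P(real transient source | anomaly flag, cosmic-ray hit) = 0.136800 / 0.452700 ≈ 0.302

Pr(real transient source | anomaly flag, cosmic-ray hit) ≈ 0.302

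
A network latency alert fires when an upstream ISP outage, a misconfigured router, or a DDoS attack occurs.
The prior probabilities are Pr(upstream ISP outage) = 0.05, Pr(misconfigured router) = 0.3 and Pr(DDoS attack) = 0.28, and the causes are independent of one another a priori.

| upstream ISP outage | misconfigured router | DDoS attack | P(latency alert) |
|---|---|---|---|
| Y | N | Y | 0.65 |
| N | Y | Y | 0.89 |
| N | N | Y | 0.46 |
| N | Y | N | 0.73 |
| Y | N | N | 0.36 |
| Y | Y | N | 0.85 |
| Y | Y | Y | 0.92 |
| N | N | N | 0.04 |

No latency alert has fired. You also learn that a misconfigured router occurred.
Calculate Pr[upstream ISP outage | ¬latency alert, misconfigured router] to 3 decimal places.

P(¬latency alert | misconfigured router) = 0.27·0.95·0.72 + 0.11·0.95·0.28 + 0.15·0.05·0.72 + 0.08·0.05·0.28 = 0.184680 + 0.029260 + 0.005400 + 0.001120 = 0.220460
Restricting to configurations with upstream ISP outage present: 0.005400 + 0.001120 = 0.006520.
P(upstream ISP outage | ¬latency alert, misconfigured router) = 0.006520 / 0.220460 ≈ 0.030

Pr[upstream ISP outage | ¬latency alert, misconfigured router] ≈ 0.030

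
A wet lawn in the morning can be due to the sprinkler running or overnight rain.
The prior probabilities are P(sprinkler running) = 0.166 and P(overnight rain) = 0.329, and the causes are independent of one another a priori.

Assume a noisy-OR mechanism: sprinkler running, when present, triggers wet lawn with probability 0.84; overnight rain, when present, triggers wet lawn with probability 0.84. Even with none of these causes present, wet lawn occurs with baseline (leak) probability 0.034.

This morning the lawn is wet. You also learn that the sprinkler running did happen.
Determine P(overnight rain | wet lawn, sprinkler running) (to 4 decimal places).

P(overnight rain | wet lawn, sprinkler running) ≈ 0.3613

Under noisy-OR, P(wet lawn | causes) = 1 − (1−0.034)·∏(1−qᵢ) over the active causes.
For the numerator, keep only overnight rain=true terms: 0.97527×0.329 = 0.320864
Denominator P(wet lawn | sprinkler running): 0.84544×0.671 + 0.97527×0.329 = 0.888154
Posterior = 0.320864 / 0.888154 ≈ 0.3613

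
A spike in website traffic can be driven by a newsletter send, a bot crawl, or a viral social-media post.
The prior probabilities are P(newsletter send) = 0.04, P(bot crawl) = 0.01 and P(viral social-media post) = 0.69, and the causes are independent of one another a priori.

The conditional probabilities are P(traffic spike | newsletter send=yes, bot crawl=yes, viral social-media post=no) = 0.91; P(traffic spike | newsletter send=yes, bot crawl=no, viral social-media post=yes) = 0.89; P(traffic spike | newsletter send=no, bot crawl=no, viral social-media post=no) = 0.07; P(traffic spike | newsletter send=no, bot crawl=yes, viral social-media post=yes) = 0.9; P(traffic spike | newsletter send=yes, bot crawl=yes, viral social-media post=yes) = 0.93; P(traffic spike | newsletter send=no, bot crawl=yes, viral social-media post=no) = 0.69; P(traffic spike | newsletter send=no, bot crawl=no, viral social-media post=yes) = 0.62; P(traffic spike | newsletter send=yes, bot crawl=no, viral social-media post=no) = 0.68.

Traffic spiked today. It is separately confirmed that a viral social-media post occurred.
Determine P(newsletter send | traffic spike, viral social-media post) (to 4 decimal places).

P(newsletter send | traffic spike, viral social-media post) ≈ 0.0562

Numerator (weight on configurations with newsletter send): 0.035244 + 0.000372 = 0.035616
Denominator P(traffic spike | viral social-media post): 0.62·0.96·0.99 + 0.9·0.96·0.01 + 0.89·0.04·0.99 + 0.93·0.04·0.01 = 0.633504
Posterior = 0.035616 / 0.633504 ≈ 0.0562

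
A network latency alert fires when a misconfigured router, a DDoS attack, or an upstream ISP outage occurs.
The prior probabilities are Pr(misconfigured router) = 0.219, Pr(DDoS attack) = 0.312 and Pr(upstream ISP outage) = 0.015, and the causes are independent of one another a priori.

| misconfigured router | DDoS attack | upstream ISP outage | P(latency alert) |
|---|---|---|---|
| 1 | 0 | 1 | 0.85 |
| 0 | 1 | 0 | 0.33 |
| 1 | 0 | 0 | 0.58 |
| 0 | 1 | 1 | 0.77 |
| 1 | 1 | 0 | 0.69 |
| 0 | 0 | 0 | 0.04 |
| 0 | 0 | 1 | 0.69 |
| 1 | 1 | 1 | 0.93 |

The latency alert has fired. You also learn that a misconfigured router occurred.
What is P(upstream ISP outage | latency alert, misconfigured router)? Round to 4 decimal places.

Numerator (weight on configurations with upstream ISP outage): 0.008772 + 0.004352 = 0.013124
Denominator P(latency alert | misconfigured router): 0.58×0.688×0.985 + 0.85×0.688×0.015 + 0.69×0.312×0.985 + 0.93×0.312×0.015 = 0.618229
Posterior = 0.013124 / 0.618229 ≈ 0.0212

P(upstream ISP outage | latency alert, misconfigured router) ≈ 0.0212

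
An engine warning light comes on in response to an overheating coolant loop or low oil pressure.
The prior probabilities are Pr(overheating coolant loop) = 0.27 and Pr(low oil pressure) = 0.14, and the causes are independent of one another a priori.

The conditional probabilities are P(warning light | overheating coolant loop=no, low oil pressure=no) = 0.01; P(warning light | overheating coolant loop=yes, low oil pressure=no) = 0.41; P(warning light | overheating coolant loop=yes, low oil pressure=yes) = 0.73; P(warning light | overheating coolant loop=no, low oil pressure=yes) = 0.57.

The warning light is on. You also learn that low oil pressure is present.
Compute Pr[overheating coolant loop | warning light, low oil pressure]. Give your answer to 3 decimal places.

Pr[overheating coolant loop | warning light, low oil pressure] ≈ 0.321

P(warning light | low oil pressure) = 0.57*0.73 + 0.73*0.27 = 0.416100 + 0.197100 = 0.613200
Of this, 0.197100 comes from 0.73*0.27 (the overheating coolant loop=true cases).
P(overheating coolant loop | warning light, low oil pressure) = 0.197100 / 0.613200 ≈ 0.321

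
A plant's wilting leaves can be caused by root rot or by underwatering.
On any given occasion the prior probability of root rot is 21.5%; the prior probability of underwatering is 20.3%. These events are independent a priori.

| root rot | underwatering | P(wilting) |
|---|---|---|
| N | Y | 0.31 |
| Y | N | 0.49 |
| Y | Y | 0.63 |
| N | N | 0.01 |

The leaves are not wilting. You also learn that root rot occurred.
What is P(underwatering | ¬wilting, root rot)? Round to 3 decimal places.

P(underwatering | ¬wilting, root rot) ≈ 0.156

P(¬wilting | root rot) = 0.51×0.797 + 0.37×0.203 = 0.406470 + 0.075110 = 0.481580
Of this, 0.075110 comes from 0.37×0.203 (the underwatering=true cases).
P(underwatering | ¬wilting, root rot) = 0.075110 / 0.481580 ≈ 0.156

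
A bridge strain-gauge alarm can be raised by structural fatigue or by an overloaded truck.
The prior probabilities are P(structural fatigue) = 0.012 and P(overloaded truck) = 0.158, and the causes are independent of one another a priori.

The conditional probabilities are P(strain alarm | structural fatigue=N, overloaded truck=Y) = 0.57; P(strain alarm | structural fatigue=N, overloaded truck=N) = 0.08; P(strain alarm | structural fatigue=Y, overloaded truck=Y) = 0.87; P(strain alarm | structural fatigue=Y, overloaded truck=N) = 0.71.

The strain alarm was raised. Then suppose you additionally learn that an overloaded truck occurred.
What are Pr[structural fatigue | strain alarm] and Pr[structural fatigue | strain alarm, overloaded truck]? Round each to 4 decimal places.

Pr[structural fatigue | strain alarm] ≈ 0.0537; Pr[structural fatigue | strain alarm, overloaded truck] ≈ 0.0182

P(strain alarm) = 0.08*0.988*0.842 + 0.57*0.988*0.158 + 0.71*0.012*0.842 + 0.87*0.012*0.158 = 0.066552 + 0.088979 + 0.007174 + 0.001650 = 0.164355
Of this, 0.008824 comes from 0.007174 + 0.001650 (the structural fatigue=true cases).
So P(structural fatigue | strain alarm) = 0.008824/0.164355 ≈ 0.0537.

Now condition on the additional information:
Sum P(strain alarm|·) weighted by the priors over both values of structural fatigue:
  P(strain alarm | overloaded truck) = 0.57*0.988 + 0.87*0.012
        = 0.563160 + 0.010440 = 0.573600
Configurations with structural fatigue contribute 0.010440, so
  P(structural fatigue | strain alarm, overloaded truck) = 0.010440 / 0.573600 ≈ 0.0182
This is intercausal reasoning (explaining away): once overloaded truck accounts for the strain alarm, structural fatigue becomes less likely.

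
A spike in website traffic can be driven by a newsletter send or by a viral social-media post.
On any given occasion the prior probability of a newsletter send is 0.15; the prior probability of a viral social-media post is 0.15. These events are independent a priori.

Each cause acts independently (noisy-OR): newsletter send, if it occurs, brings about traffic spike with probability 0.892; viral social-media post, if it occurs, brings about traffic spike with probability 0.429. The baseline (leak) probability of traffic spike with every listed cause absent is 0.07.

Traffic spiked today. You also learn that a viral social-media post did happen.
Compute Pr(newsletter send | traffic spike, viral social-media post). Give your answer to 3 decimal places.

Under noisy-OR, P(traffic spike | causes) = 1 − (1−0.07)·∏(1−qᵢ) over the active causes.
P(traffic spike | viral social-media post) = 0.46897·0.85 + 0.942649·0.15 = 0.398624 + 0.141397 = 0.540021
Restricting to configurations with newsletter send present: 0.942649·0.15 = 0.141397.
P(newsletter send | traffic spike, viral social-media post) = 0.141397 / 0.540021 ≈ 0.262

Pr(newsletter send | traffic spike, viral social-media post) ≈ 0.262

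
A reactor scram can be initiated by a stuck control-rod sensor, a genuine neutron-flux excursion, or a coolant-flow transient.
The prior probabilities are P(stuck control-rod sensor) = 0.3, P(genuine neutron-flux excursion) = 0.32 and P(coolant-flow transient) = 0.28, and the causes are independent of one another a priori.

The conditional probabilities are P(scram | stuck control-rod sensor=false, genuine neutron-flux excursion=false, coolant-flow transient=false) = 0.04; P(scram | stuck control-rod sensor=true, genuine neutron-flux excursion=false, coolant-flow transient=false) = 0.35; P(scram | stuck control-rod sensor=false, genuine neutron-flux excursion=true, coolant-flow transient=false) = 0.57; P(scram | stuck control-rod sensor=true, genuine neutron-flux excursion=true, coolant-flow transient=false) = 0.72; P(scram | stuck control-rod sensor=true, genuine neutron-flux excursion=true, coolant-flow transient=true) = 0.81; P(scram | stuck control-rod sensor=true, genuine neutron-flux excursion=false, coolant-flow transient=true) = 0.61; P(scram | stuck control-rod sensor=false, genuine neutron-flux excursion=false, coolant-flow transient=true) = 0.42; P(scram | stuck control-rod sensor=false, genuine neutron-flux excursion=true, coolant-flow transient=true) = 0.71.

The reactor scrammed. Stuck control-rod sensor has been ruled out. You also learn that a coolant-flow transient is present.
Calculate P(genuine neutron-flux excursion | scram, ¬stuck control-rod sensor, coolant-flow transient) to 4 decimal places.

P(genuine neutron-flux excursion | scram, ¬stuck control-rod sensor, coolant-flow transient) ≈ 0.4431

P(scram | ¬stuck control-rod sensor, coolant-flow transient) = 0.42·0.68 + 0.71·0.32 = 0.285600 + 0.227200 = 0.512800
Of this, 0.227200 comes from 0.71·0.32 (the genuine neutron-flux excursion=true cases).
Hence the posterior is 0.227200/0.512800 ≈ 0.4431.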